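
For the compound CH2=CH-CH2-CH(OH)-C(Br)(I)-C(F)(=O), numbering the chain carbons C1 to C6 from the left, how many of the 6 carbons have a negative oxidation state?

Tallying each carbon's bonds:
C1: 2C, 2H → 0 − 2 = -2
C2: 3C, 1H → 0 − 1 = -1
C3: 2C, 2H → 0 − 2 = -2
C4: 2C, 1H, 1O → 0 − 1 + 1 = 0
C5: 2C, 1Br, 1I → 0 + 1 + 1 = +2
C6: 1C, 2O, 1F → 0 + 2 + 1 = +3
3 carbons (C1, C2, C3) meet the condition.

3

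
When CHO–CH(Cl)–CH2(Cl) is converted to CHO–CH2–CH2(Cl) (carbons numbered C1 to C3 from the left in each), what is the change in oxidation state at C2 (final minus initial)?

-2

Before: C2 has 2 bonds to C, 1 bond to H, 1 bond to Cl → oxidation state 0.
After: C2 has 2 bonds to C, 2 bonds to H → oxidation state -2.
Δ = -2 − (0) = -2, so this is a reduction at C2.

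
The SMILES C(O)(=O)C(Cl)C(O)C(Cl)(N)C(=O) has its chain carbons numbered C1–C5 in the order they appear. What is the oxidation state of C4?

Each bond to a more electronegative atom (O, N, halogen) counts +1, each bond to a less electronegative atom (H, metal, B, Si) counts −1, and each C–C bond counts 0.
C4 has one bond to C (0), one bond to C (0), one bond to Cl (+1), one bond to N (+1).
Oxidation state = 0 + 0 + 1 + 1 = +2.

+2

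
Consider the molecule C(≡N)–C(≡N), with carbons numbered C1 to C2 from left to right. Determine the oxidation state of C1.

C1 has one bond to C (0), a triple bond to N (3×+1 = +3).
Oxidation state = 0 + 3 = +3.

+3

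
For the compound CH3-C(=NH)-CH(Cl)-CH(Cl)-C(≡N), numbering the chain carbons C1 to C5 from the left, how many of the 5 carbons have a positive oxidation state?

2

Bonds to more-electronegative neighbours contribute +1 each, bonds to H or metals contribute −1 each, and C–C bonds contribute 0. Tallying each carbon:
C1: 1C, 3H → 0 − 3 = -3
C2: 2C, 2N → 0 + 2 = +2
C3: 2C, 1H, 1Cl → 0 − 1 + 1 = 0
C4: 2C, 1H, 1Cl → 0 − 1 + 1 = 0
C5: 1C, 3N → 0 + 3 = +3
2 carbons (C2, C5) meet the condition.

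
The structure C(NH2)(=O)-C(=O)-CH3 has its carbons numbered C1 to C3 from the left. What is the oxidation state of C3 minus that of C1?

C3: 1C, 3H → 0 − 3 = -3
C1: 1C, 2O, 1N → 0 + 2 + 1 = +3
Difference: -3 − (+3) = -6.

-6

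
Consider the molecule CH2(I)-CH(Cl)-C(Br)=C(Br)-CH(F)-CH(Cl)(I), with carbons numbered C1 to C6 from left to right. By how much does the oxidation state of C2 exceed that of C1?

C2: 2C, 1H, 1Cl → 0 − 1 + 1 = 0
C1: 1C, 2H, 1I → 0 − 2 + 1 = -1
Difference: 0 − (-1) = +1.

+1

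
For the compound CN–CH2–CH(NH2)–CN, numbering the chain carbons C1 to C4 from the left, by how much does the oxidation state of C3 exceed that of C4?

C3: 2C, 1H, 1N → 0 − 1 + 1 = 0
C4: 1C, 3N → 0 + 3 = +3
Difference: 0 − (+3) = -3.

-3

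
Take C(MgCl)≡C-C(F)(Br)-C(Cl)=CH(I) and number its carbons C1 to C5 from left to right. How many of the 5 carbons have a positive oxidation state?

Tallying each carbon's bonds:
C1: 3C, 1Mg → 0 − 1 = -1
C2: 4C → 0 = 0
C3: 2C, 1F, 1Br → 0 + 1 + 1 = +2
C4: 3C, 1Cl → 0 + 1 = +1
C5: 2C, 1H, 1I → 0 − 1 + 1 = 0
2 carbons (C3, C4) meet the condition.

2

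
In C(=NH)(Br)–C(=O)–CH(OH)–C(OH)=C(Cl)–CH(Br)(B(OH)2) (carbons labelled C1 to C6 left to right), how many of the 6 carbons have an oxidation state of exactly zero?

Each bond to a more electronegative atom (O, N, halogen) counts +1, each bond to a less electronegative atom (H, metal, B, Si) counts −1, and each C–C bond counts 0. Tallying each carbon:
C1: 1C, 2N, 1Br → 0 + 2 + 1 = +3
C2: 2C, 2O → 0 + 2 = +2
C3: 2C, 1H, 1O → 0 − 1 + 1 = 0
C4: 3C, 1O → 0 + 1 = +1
C5: 3C, 1Cl → 0 + 1 = +1
C6: 1C, 1H, 1Br, 1B → 0 − 1 + 1 − 1 = -1
1 carbon (C3) meets the condition.

1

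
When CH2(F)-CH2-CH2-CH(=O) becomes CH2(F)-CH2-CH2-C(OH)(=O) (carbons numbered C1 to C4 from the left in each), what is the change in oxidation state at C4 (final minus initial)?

+2

Before: C4 has 1 bond to C, 1 bond to H, 2 bonds to O → oxidation state +1.
After: C4 has 1 bond to C, 3 bonds to O → oxidation state +3.
Δ = +3 − (+1) = +2, so this is an oxidation at C4.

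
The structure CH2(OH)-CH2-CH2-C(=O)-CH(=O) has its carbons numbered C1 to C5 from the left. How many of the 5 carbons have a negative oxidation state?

Tallying each carbon's bonds:
C1: 1C, 2H, 1O → 0 − 2 + 1 = -1
C2: 2C, 2H → 0 − 2 = -2
C3: 2C, 2H → 0 − 2 = -2
C4: 2C, 2O → 0 + 2 = +2
C5: 1C, 1H, 2O → 0 − 1 + 2 = +1
3 carbons (C1, C2, C3) meet the condition.

3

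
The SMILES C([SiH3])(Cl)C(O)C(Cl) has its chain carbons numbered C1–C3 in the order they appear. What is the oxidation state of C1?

-1

Bonds to more-electronegative neighbours contribute +1 each, bonds to H or metals contribute −1 each, and C–C bonds contribute 0.
C1 has one bond to C (0), one bond to Si (-1), one bond to H (-1), one bond to Cl (+1).
Oxidation state = 0 − 1 − 1 + 1 = -1.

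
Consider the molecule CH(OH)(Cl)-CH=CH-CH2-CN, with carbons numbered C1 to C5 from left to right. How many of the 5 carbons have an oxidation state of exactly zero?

0

Tallying each carbon's bonds:
C1: 1C, 1H, 1O, 1Cl → 0 − 1 + 1 + 1 = +1
C2: 3C, 1H → 0 − 1 = -1
C3: 3C, 1H → 0 − 1 = -1
C4: 2C, 2H → 0 − 2 = -2
C5: 1C, 3N → 0 + 3 = +3
0 carbons meet the condition.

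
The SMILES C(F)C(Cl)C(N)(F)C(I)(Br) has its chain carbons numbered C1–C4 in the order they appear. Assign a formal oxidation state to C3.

C3 has one bond to C (0), one bond to C (0), one bond to N (+1), one bond to F (+1).
Oxidation state = 0 + 0 + 1 + 1 = +2.

+2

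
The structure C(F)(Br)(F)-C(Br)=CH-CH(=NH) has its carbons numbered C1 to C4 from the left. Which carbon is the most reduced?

C3

Count +1 for every bond to an atom more electronegative than carbon and −1 for every bond to one less electronegative; C–C bonds are 0. Tallying each carbon:
C1: 1C, 2F, 1Br → 0 + 2 + 1 = +3
C2: 3C, 1Br → 0 + 1 = +1
C3: 3C, 1H → 0 − 1 = -1
C4: 1C, 1H, 2N → 0 − 1 + 2 = +1
The most reduced carbon is C3 at -1.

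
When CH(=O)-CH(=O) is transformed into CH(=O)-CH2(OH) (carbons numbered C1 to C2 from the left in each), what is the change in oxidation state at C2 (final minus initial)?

Before: C2 has 1 bond to C, 1 bond to H, 2 bonds to O → oxidation state +1.
After: C2 has 1 bond to C, 2 bonds to H, 1 bond to O → oxidation state -1.
Δ = -1 − (+1) = -2, so this is a reduction at C2.

-2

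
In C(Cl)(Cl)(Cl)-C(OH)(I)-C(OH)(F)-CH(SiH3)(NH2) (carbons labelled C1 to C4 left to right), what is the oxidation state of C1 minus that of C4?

+4

C1: 1C, 3Cl → 0 + 3 = +3
C4: 1C, 1H, 1N, 1Si → 0 − 1 + 1 − 1 = -1
Difference: +3 − (-1) = +4.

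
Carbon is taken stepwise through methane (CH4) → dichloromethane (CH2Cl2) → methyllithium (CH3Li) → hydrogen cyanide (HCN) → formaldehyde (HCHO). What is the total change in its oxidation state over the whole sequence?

+4

Carbon oxidation states along the series — methane: -4, dichloromethane: 0, methyllithium: -4, hydrogen cyanide: +2, formaldehyde: 0.
Net change = 0 − (-4) = +4.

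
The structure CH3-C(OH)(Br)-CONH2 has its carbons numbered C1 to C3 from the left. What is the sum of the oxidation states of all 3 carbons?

Count +1 for every bond to an atom more electronegative than carbon and −1 for every bond to one less electronegative; C–C bonds are 0. Tallying each carbon:
C1: 1C, 3H → 0 − 3 = -3
C2: 2C, 1O, 1Br → 0 + 1 + 1 = +2
C3: 1C, 2O, 1N → 0 + 2 + 1 = +3
Sum = -3 + 2 + 3 = +2.

+2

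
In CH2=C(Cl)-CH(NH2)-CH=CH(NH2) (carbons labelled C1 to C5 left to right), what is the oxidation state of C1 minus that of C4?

-1

C1: 2C, 2H → 0 − 2 = -2
C4: 3C, 1H → 0 − 1 = -1
Difference: -2 − (-1) = -1.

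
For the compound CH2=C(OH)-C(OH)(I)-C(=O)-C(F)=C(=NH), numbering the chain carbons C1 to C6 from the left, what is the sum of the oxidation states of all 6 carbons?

+6

Count +1 for every bond to an atom more electronegative than carbon and −1 for every bond to one less electronegative; C–C bonds are 0. Tallying each carbon:
C1: 2C, 2H → 0 − 2 = -2
C2: 3C, 1O → 0 + 1 = +1
C3: 2C, 1O, 1I → 0 + 1 + 1 = +2
C4: 2C, 2O → 0 + 2 = +2
C5: 3C, 1F → 0 + 1 = +1
C6: 2C, 2N → 0 + 2 = +2
Sum = -2 + 1 + 2 + 2 + 1 + 2 = +6.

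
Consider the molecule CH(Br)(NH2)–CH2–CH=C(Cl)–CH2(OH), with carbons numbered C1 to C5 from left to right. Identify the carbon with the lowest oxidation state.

C2

Count +1 for every bond to an atom more electronegative than carbon and −1 for every bond to one less electronegative; C–C bonds are 0. Tallying each carbon:
C1: 1C, 1H, 1N, 1Br → 0 − 1 + 1 + 1 = +1
C2: 2C, 2H → 0 − 2 = -2
C3: 3C, 1H → 0 − 1 = -1
C4: 3C, 1Cl → 0 + 1 = +1
C5: 1C, 2H, 1O → 0 − 2 + 1 = -1
The most reduced carbon is C2 at -2.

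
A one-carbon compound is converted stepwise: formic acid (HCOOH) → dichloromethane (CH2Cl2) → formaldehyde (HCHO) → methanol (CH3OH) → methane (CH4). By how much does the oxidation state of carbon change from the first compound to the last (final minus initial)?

Carbon oxidation states along the series — formic acid: +2, dichloromethane: 0, formaldehyde: 0, methanol: -2, methane: -4.
Net change = -4 − (+2) = -6.

-6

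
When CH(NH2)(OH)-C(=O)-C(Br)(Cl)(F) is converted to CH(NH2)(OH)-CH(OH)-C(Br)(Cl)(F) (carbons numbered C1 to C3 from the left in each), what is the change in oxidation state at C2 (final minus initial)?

-2

Before: C2 has 2 bonds to C, 2 bonds to O → oxidation state +2.
After: C2 has 2 bonds to C, 1 bond to H, 1 bond to O → oxidation state 0.
Δ = 0 − (+2) = -2, so this is a reduction at C2.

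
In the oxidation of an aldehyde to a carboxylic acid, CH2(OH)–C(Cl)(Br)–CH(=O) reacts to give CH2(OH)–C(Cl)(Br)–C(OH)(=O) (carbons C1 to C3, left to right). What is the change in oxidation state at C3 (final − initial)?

Before: C3 has 1 bond to C, 1 bond to H, 2 bonds to O → oxidation state +1.
After: C3 has 1 bond to C, 3 bonds to O → oxidation state +3.
Δ = +3 − (+1) = +2, so this is an oxidation at C3.

+2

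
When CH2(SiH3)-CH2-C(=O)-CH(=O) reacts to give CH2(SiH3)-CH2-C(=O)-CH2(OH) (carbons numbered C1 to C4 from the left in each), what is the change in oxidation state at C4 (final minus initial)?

Before: C4 has 1 bond to C, 1 bond to H, 2 bonds to O → oxidation state +1.
After: C4 has 1 bond to C, 2 bonds to H, 1 bond to O → oxidation state -1.
Δ = -1 − (+1) = -2, so this is a reduction at C4.

-2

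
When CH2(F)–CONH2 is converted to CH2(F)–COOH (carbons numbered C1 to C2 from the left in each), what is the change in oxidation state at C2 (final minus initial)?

0

Before: C2 has 1 bond to C, 2 bonds to O, 1 bond to N → oxidation state +3.
After: C2 has 1 bond to C, 3 bonds to O → oxidation state +3.
Δ = +3 − (+3) = 0, so no net redox change at C2.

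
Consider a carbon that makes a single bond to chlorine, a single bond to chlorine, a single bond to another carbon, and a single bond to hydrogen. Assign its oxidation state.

+1

Count +1 for every bond to an atom more electronegative than carbon and −1 for every bond to one less electronegative; C–C bonds are 0.
The carbon has one bond to C (0), one bond to H (-1), one bond to Cl (+1), one bond to Cl (+1).
Oxidation state = 0 − 1 + 1 + 1 = +1.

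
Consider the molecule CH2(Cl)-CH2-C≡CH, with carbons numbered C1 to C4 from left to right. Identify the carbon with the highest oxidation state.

C3

Count +1 for every bond to an atom more electronegative than carbon and −1 for every bond to one less electronegative; C–C bonds are 0. Tallying each carbon:
C1: 1C, 2H, 1Cl → 0 − 2 + 1 = -1
C2: 2C, 2H → 0 − 2 = -2
C3: 4C → 0 = 0
C4: 3C, 1H → 0 − 1 = -1
The most oxidised carbon is C3 at 0.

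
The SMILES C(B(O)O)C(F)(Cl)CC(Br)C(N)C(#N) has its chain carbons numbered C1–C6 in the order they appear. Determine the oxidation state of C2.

+2

C2 has one bond to C (0), one bond to C (0), one bond to F (+1), one bond to Cl (+1).
Oxidation state = 0 + 0 + 1 + 1 = +2.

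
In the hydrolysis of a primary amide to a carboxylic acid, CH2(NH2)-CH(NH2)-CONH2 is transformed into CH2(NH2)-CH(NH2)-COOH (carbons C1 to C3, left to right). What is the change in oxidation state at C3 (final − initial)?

0

Before: C3 has 1 bond to C, 2 bonds to O, 1 bond to N → oxidation state +3.
After: C3 has 1 bond to C, 3 bonds to O → oxidation state +3.
Δ = +3 − (+3) = 0, so no net redox change at C3.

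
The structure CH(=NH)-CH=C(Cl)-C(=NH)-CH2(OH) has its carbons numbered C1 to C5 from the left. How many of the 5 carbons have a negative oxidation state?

Tallying each carbon's bonds:
C1: 1C, 1H, 2N → 0 − 1 + 2 = +1
C2: 3C, 1H → 0 − 1 = -1
C3: 3C, 1Cl → 0 + 1 = +1
C4: 2C, 2N → 0 + 2 = +2
C5: 1C, 2H, 1O → 0 − 2 + 1 = -1
2 carbons (C2, C5) meet the condition.

2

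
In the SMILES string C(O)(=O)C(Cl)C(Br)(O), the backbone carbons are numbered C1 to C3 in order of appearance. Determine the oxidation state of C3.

+1

C3 has one bond to C (0), one bond to H (-1), one bond to Br (+1), one bond to O (+1).
Oxidation state = 0 − 1 + 1 + 1 = +1.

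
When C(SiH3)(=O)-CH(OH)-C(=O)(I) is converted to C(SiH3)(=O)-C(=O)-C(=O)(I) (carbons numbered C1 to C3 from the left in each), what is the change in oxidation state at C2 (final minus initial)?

Before: C2 has 2 bonds to C, 1 bond to H, 1 bond to O → oxidation state 0.
After: C2 has 2 bonds to C, 2 bonds to O → oxidation state +2.
Δ = +2 − (0) = +2, so this is an oxidation at C2.

+2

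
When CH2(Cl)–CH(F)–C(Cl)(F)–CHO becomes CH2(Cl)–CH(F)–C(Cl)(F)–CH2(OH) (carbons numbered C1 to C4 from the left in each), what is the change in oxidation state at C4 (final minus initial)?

Before: C4 has 1 bond to C, 1 bond to H, 2 bonds to O → oxidation state +1.
After: C4 has 1 bond to C, 2 bonds to H, 1 bond to O → oxidation state -1.
Δ = -1 − (+1) = -2, so this is a reduction at C4.

-2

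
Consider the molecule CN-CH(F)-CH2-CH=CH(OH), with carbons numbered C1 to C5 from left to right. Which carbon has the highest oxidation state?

Tallying each carbon's bonds:
C1: 1C, 3N → 0 + 3 = +3
C2: 2C, 1H, 1F → 0 − 1 + 1 = 0
C3: 2C, 2H → 0 − 2 = -2
C4: 3C, 1H → 0 − 1 = -1
C5: 2C, 1H, 1O → 0 − 1 + 1 = 0
The most oxidised carbon is C1 at +3.

C1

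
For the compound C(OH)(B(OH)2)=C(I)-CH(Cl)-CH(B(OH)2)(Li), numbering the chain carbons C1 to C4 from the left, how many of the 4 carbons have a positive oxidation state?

1

Tallying each carbon's bonds:
C1: 2C, 1O, 1B → 0 + 1 − 1 = 0
C2: 3C, 1I → 0 + 1 = +1
C3: 2C, 1H, 1Cl → 0 − 1 + 1 = 0
C4: 1C, 1H, 1Li, 1B → 0 − 1 − 1 − 1 = -3
1 carbon (C2) meets the condition.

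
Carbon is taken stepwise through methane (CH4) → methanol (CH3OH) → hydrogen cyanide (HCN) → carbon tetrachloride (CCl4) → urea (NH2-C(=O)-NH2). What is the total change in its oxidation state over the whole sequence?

+8

Carbon oxidation states along the series — methane: -4, methanol: -2, hydrogen cyanide: +2, carbon tetrachloride: +4, urea: +4.
Net change = +4 − (-4) = +8.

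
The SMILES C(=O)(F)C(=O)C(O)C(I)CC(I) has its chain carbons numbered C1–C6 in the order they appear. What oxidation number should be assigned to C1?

+3

Each bond to a more electronegative atom (O, N, halogen) counts +1, each bond to a less electronegative atom (H, metal, B, Si) counts −1, and each C–C bond counts 0.
C1 has one bond to C (0), a double bond to O (2×+1 = +2), one bond to F (+1).
Oxidation state = 0 + 2 + 1 = +3.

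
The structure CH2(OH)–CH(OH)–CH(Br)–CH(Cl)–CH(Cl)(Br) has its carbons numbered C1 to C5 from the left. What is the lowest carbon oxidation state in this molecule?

-1

Count +1 for every bond to an atom more electronegative than carbon and −1 for every bond to one less electronegative; C–C bonds are 0. Tallying each carbon:
C1: 1C, 2H, 1O → 0 − 2 + 1 = -1
C2: 2C, 1H, 1O → 0 − 1 + 1 = 0
C3: 2C, 1H, 1Br → 0 − 1 + 1 = 0
C4: 2C, 1H, 1Cl → 0 − 1 + 1 = 0
C5: 1C, 1H, 1Cl, 1Br → 0 − 1 + 1 + 1 = +1
The lowest value is -1.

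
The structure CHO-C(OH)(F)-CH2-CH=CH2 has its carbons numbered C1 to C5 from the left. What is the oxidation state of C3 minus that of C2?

C3: 2C, 2H → 0 − 2 = -2
C2: 2C, 1O, 1F → 0 + 1 + 1 = +2
Difference: -2 − (+2) = -4.

-4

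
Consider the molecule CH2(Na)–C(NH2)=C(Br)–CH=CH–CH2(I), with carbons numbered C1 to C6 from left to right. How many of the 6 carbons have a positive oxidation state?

2

Each bond to a more electronegative atom (O, N, halogen) counts +1, each bond to a less electronegative atom (H, metal, B, Si) counts −1, and each C–C bond counts 0. Tallying each carbon:
C1: 1C, 2H, 1Na → 0 − 2 − 1 = -3
C2: 3C, 1N → 0 + 1 = +1
C3: 3C, 1Br → 0 + 1 = +1
C4: 3C, 1H → 0 − 1 = -1
C5: 3C, 1H → 0 − 1 = -1
C6: 1C, 2H, 1I → 0 − 2 + 1 = -1
2 carbons (C2, C3) meet the condition.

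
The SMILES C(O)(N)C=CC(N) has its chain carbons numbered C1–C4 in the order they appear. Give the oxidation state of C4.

-1

Count +1 for every bond to an atom more electronegative than carbon and −1 for every bond to one less electronegative; C–C bonds are 0.
C4 has one bond to C (0), one bond to H (-1), one bond to N (+1), one bond to H (-1).
Oxidation state = 0 − 1 + 1 − 1 = -1.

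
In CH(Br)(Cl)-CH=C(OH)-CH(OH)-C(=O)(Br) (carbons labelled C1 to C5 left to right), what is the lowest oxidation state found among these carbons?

-1

Tallying each carbon's bonds:
C1: 1C, 1H, 1Cl, 1Br → 0 − 1 + 1 + 1 = +1
C2: 3C, 1H → 0 − 1 = -1
C3: 3C, 1O → 0 + 1 = +1
C4: 2C, 1H, 1O → 0 − 1 + 1 = 0
C5: 1C, 2O, 1Br → 0 + 2 + 1 = +3
The lowest value is -1.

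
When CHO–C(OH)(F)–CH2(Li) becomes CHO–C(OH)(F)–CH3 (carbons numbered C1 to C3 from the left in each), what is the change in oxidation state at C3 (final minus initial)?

Before: C3 has 1 bond to C, 2 bonds to H, 1 bond to Li → oxidation state -3.
After: C3 has 1 bond to C, 3 bonds to H → oxidation state -3.
Δ = -3 − (-3) = 0, so no net redox change at C3.

0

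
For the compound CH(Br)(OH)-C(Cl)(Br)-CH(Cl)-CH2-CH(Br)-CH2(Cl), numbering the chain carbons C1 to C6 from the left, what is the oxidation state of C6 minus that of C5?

C6: 1C, 2H, 1Cl → 0 − 2 + 1 = -1
C5: 2C, 1H, 1Br → 0 − 1 + 1 = 0
Difference: -1 − (0) = -1.

-1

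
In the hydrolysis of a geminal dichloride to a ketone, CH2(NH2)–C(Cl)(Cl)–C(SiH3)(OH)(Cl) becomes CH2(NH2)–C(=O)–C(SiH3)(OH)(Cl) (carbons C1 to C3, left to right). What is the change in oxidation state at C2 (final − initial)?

Before: C2 has 2 bonds to C, 2 bonds to Cl → oxidation state +2.
After: C2 has 2 bonds to C, 2 bonds to O → oxidation state +2.
Δ = +2 − (+2) = 0, so no net redox change at C2.

0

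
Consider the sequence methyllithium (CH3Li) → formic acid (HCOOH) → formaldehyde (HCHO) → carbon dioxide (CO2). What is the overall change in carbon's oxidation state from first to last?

+8

Carbon oxidation states along the series — methyllithium: -4, formic acid: +2, formaldehyde: 0, carbon dioxide: +4.
Net change = +4 − (-4) = +8.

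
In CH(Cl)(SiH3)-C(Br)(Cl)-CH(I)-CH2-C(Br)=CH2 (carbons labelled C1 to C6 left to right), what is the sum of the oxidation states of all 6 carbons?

Tallying each carbon's bonds:
C1: 1C, 1H, 1Cl, 1Si → 0 − 1 + 1 − 1 = -1
C2: 2C, 1Cl, 1Br → 0 + 1 + 1 = +2
C3: 2C, 1H, 1I → 0 − 1 + 1 = 0
C4: 2C, 2H → 0 − 2 = -2
C5: 3C, 1Br → 0 + 1 = +1
C6: 2C, 2H → 0 − 2 = -2
Sum = -1 + 2 + 0 − 2 + 1 − 2 = -2.

-2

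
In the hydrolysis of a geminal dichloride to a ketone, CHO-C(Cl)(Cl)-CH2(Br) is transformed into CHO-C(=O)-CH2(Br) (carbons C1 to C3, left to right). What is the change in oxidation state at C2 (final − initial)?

Before: C2 has 2 bonds to C, 2 bonds to Cl → oxidation state +2.
After: C2 has 2 bonds to C, 2 bonds to O → oxidation state +2.
Δ = +2 − (+2) = 0, so no net redox change at C2.

0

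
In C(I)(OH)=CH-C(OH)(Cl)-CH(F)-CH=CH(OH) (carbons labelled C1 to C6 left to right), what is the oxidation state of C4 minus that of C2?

+1

C4: 2C, 1H, 1F → 0 − 1 + 1 = 0
C2: 3C, 1H → 0 − 1 = -1
Difference: 0 − (-1) = +1.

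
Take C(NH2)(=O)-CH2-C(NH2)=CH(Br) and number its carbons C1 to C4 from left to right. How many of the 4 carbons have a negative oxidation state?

Tallying each carbon's bonds:
C1: 1C, 2O, 1N → 0 + 2 + 1 = +3
C2: 2C, 2H → 0 − 2 = -2
C3: 3C, 1N → 0 + 1 = +1
C4: 2C, 1H, 1Br → 0 − 1 + 1 = 0
1 carbon (C2) meets the condition.

1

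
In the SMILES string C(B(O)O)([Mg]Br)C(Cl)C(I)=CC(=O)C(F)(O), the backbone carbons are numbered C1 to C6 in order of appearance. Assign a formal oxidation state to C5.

Count +1 for every bond to an atom more electronegative than carbon and −1 for every bond to one less electronegative; C–C bonds are 0.
C5 has one bond to C (0), one bond to C (0), a double bond to O (2×+1 = +2).
Oxidation state = 0 + 0 + 2 = +2.

+2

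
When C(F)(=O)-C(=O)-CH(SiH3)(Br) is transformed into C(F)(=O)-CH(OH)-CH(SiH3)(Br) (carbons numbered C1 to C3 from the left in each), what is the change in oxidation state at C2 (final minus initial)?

-2

Before: C2 has 2 bonds to C, 2 bonds to O → oxidation state +2.
After: C2 has 2 bonds to C, 1 bond to H, 1 bond to O → oxidation state 0.
Δ = 0 − (+2) = -2, so this is a reduction at C2.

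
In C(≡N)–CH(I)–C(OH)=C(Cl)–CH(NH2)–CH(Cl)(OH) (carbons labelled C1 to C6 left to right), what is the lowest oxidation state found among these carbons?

0

Each bond to a more electronegative atom (O, N, halogen) counts +1, each bond to a less electronegative atom (H, metal, B, Si) counts −1, and each C–C bond counts 0. Tallying each carbon:
C1: 1C, 3N → 0 + 3 = +3
C2: 2C, 1H, 1I → 0 − 1 + 1 = 0
C3: 3C, 1O → 0 + 1 = +1
C4: 3C, 1Cl → 0 + 1 = +1
C5: 2C, 1H, 1N → 0 − 1 + 1 = 0
C6: 1C, 1H, 1O, 1Cl → 0 − 1 + 1 + 1 = +1
The lowest value is 0.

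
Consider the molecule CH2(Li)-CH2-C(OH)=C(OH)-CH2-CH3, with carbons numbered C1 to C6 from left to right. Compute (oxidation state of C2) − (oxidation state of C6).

+1

C2: 2C, 2H → 0 − 2 = -2
C6: 1C, 3H → 0 − 3 = -3
Difference: -2 − (-3) = +1.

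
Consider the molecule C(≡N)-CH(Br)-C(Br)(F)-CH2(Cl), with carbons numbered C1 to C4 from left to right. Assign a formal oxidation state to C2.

0

Assign +1 per bond to O/N/halogen, −1 per bond to H or an electropositive element, and 0 per bond to carbon.
C2 has one bond to C (0), one bond to C (0), one bond to Br (+1), one bond to H (-1).
Oxidation state = 0 + 0 + 1 − 1 = 0.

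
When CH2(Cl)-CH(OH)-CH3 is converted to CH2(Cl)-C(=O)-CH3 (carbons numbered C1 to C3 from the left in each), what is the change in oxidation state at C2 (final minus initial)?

+2

Before: C2 has 2 bonds to C, 1 bond to H, 1 bond to O → oxidation state 0.
After: C2 has 2 bonds to C, 2 bonds to O → oxidation state +2.
Δ = +2 − (0) = +2, so this is an oxidation at C2.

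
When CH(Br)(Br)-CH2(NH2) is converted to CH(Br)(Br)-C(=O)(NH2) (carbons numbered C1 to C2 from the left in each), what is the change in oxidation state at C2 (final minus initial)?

Before: C2 has 1 bond to C, 2 bonds to H, 1 bond to N → oxidation state -1.
After: C2 has 1 bond to C, 2 bonds to O, 1 bond to N → oxidation state +3.
Δ = +3 − (-1) = +4, so this is an oxidation at C2.

+4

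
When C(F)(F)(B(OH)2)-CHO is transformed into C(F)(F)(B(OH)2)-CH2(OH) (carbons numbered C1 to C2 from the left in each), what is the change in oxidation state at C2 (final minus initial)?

Before: C2 has 1 bond to C, 1 bond to H, 2 bonds to O → oxidation state +1.
After: C2 has 1 bond to C, 2 bonds to H, 1 bond to O → oxidation state -1.
Δ = -1 − (+1) = -2, so this is a reduction at C2.

-2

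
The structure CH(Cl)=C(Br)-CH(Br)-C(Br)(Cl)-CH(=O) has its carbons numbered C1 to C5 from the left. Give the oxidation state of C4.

+2

Bonds to more-electronegative neighbours contribute +1 each, bonds to H or metals contribute −1 each, and C–C bonds contribute 0.
C4 has one bond to C (0), one bond to C (0), one bond to Br (+1), one bond to Cl (+1).
Oxidation state = 0 + 0 + 1 + 1 = +2.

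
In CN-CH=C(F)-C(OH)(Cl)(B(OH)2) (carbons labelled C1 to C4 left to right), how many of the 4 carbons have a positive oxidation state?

3

Tallying each carbon's bonds:
C1: 1C, 3N → 0 + 3 = +3
C2: 3C, 1H → 0 − 1 = -1
C3: 3C, 1F → 0 + 1 = +1
C4: 1C, 1O, 1Cl, 1B → 0 + 1 + 1 − 1 = +1
3 carbons (C1, C3, C4) meet the condition.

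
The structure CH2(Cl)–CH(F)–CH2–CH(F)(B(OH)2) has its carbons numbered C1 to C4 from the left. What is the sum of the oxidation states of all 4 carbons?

-4

Tallying each carbon's bonds:
C1: 1C, 2H, 1Cl → 0 − 2 + 1 = -1
C2: 2C, 1H, 1F → 0 − 1 + 1 = 0
C3: 2C, 2H → 0 − 2 = -2
C4: 1C, 1H, 1F, 1B → 0 − 1 + 1 − 1 = -1
Sum = -1 + 0 − 2 − 1 = -4.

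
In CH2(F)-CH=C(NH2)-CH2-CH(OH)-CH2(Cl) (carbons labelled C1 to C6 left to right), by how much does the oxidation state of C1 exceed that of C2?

C1: 1C, 2H, 1F → 0 − 2 + 1 = -1
C2: 3C, 1H → 0 − 1 = -1
Difference: -1 − (-1) = 0.

0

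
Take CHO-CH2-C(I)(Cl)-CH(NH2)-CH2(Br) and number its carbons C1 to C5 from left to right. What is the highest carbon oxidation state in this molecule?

Tallying each carbon's bonds:
C1: 1C, 1H, 2O → 0 − 1 + 2 = +1
C2: 2C, 2H → 0 − 2 = -2
C3: 2C, 1Cl, 1I → 0 + 1 + 1 = +2
C4: 2C, 1H, 1N → 0 − 1 + 1 = 0
C5: 1C, 2H, 1Br → 0 − 2 + 1 = -1
The highest value is +2.

+2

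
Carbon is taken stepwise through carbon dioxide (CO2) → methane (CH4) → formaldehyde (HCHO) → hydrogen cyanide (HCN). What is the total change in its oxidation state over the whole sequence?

-2

Carbon oxidation states along the series — carbon dioxide: +4, methane: -4, formaldehyde: 0, hydrogen cyanide: +2.
Net change = +2 − (+4) = -2.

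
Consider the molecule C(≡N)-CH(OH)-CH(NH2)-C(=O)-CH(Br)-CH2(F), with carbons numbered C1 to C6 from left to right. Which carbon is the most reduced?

Tallying each carbon's bonds:
C1: 1C, 3N → 0 + 3 = +3
C2: 2C, 1H, 1O → 0 − 1 + 1 = 0
C3: 2C, 1H, 1N → 0 − 1 + 1 = 0
C4: 2C, 2O → 0 + 2 = +2
C5: 2C, 1H, 1Br → 0 − 1 + 1 = 0
C6: 1C, 2H, 1F → 0 − 2 + 1 = -1
The most reduced carbon is C6 at -1.

C6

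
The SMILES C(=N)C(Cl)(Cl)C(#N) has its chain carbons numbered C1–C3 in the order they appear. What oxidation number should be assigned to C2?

+2

Assign +1 per bond to O/N/halogen, −1 per bond to H or an electropositive element, and 0 per bond to carbon.
C2 has one bond to C (0), one bond to C (0), one bond to Cl (+1), one bond to Cl (+1).
Oxidation state = 0 + 0 + 1 + 1 = +2.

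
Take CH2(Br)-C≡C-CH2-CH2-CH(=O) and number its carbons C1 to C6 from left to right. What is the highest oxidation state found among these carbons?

+1

Count +1 for every bond to an atom more electronegative than carbon and −1 for every bond to one less electronegative; C–C bonds are 0. Tallying each carbon:
C1: 1C, 2H, 1Br → 0 − 2 + 1 = -1
C2: 4C → 0 = 0
C3: 4C → 0 = 0
C4: 2C, 2H → 0 − 2 = -2
C5: 2C, 2H → 0 − 2 = -2
C6: 1C, 1H, 2O → 0 − 1 + 2 = +1
The highest value is +1.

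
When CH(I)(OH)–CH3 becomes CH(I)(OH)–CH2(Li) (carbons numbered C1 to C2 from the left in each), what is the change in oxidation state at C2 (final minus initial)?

0

Before: C2 has 1 bond to C, 3 bonds to H → oxidation state -3.
After: C2 has 1 bond to C, 2 bonds to H, 1 bond to Li → oxidation state -3.
Δ = -3 − (-3) = 0, so no net redox change at C2.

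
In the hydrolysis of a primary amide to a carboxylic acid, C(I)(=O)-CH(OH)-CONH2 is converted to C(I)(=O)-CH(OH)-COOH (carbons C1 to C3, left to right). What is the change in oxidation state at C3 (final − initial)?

0

Before: C3 has 1 bond to C, 2 bonds to O, 1 bond to N → oxidation state +3.
After: C3 has 1 bond to C, 3 bonds to O → oxidation state +3.
Δ = +3 − (+3) = 0, so no net redox change at C3.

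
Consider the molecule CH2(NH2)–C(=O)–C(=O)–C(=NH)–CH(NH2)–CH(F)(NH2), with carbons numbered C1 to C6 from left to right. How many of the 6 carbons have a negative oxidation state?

1

Tallying each carbon's bonds:
C1: 1C, 2H, 1N → 0 − 2 + 1 = -1
C2: 2C, 2O → 0 + 2 = +2
C3: 2C, 2O → 0 + 2 = +2
C4: 2C, 2N → 0 + 2 = +2
C5: 2C, 1H, 1N → 0 − 1 + 1 = 0
C6: 1C, 1H, 1N, 1F → 0 − 1 + 1 + 1 = +1
1 carbon (C1) meets the condition.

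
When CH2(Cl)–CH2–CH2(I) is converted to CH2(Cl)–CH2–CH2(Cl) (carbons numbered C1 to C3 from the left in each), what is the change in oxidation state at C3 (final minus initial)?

Before: C3 has 1 bond to C, 2 bonds to H, 1 bond to I → oxidation state -1.
After: C3 has 1 bond to C, 2 bonds to H, 1 bond to Cl → oxidation state -1.
Δ = -1 − (-1) = 0, so no net redox change at C3.

0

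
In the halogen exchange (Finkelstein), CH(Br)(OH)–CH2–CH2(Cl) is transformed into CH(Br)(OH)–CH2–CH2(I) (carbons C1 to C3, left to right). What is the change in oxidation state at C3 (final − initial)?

0

Before: C3 has 1 bond to C, 2 bonds to H, 1 bond to Cl → oxidation state -1.
After: C3 has 1 bond to C, 2 bonds to H, 1 bond to I → oxidation state -1.
Δ = -1 − (-1) = 0, so no net redox change at C3.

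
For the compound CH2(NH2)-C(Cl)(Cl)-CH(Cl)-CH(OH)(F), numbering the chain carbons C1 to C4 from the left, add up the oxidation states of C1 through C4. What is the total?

+2

Tallying each carbon's bonds:
C1: 1C, 2H, 1N → 0 − 2 + 1 = -1
C2: 2C, 2Cl → 0 + 2 = +2
C3: 2C, 1H, 1Cl → 0 − 1 + 1 = 0
C4: 1C, 1H, 1O, 1F → 0 − 1 + 1 + 1 = +1
Sum = -1 + 2 + 0 + 1 = +2.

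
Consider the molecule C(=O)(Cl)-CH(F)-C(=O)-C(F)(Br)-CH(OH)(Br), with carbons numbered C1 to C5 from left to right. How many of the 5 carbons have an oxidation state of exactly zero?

Tallying each carbon's bonds:
C1: 1C, 2O, 1Cl → 0 + 2 + 1 = +3
C2: 2C, 1H, 1F → 0 − 1 + 1 = 0
C3: 2C, 2O → 0 + 2 = +2
C4: 2C, 1F, 1Br → 0 + 1 + 1 = +2
C5: 1C, 1H, 1O, 1Br → 0 − 1 + 1 + 1 = +1
1 carbon (C2) meets the condition.

1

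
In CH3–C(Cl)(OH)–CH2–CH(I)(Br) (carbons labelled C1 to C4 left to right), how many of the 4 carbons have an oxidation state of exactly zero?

Tallying each carbon's bonds:
C1: 1C, 3H → 0 − 3 = -3
C2: 2C, 1O, 1Cl → 0 + 1 + 1 = +2
C3: 2C, 2H → 0 − 2 = -2
C4: 1C, 1H, 1Br, 1I → 0 − 1 + 1 + 1 = +1
0 carbons meet the condition.

0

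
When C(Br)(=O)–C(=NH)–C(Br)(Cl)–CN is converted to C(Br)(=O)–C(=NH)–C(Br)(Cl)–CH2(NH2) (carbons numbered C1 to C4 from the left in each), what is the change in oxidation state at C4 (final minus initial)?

-4

Before: C4 has 1 bond to C, 3 bonds to N → oxidation state +3.
After: C4 has 1 bond to C, 2 bonds to H, 1 bond to N → oxidation state -1.
Δ = -1 − (+3) = -4, so this is a reduction at C4.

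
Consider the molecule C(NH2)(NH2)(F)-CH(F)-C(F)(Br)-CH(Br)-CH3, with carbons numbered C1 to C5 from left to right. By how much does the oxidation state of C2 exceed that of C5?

C2: 2C, 1H, 1F → 0 − 1 + 1 = 0
C5: 1C, 3H → 0 − 3 = -3
Difference: 0 − (-3) = +3.

+3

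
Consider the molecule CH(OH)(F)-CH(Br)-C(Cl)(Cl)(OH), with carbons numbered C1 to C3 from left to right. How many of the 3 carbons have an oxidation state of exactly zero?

1

Tallying each carbon's bonds:
C1: 1C, 1H, 1O, 1F → 0 − 1 + 1 + 1 = +1
C2: 2C, 1H, 1Br → 0 − 1 + 1 = 0
C3: 1C, 1O, 2Cl → 0 + 1 + 2 = +3
1 carbon (C2) meets the condition.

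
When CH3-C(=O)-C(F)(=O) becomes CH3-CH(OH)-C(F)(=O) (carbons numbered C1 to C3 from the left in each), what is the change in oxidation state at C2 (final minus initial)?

Before: C2 has 2 bonds to C, 2 bonds to O → oxidation state +2.
After: C2 has 2 bonds to C, 1 bond to H, 1 bond to O → oxidation state 0.
Δ = 0 − (+2) = -2, so this is a reduction at C2.

-2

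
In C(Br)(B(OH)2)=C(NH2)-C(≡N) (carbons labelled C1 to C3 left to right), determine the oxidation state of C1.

0

C1 has a double bond to C (2×0 = 0), one bond to Br (+1), one bond to B (-1).
Oxidation state = 0 + 1 − 1 = 0.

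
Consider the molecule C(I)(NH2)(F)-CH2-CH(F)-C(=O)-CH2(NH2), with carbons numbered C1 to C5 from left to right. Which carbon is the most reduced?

C2

Each bond to a more electronegative atom (O, N, halogen) counts +1, each bond to a less electronegative atom (H, metal, B, Si) counts −1, and each C–C bond counts 0. Tallying each carbon:
C1: 1C, 1N, 1F, 1I → 0 + 1 + 1 + 1 = +3
C2: 2C, 2H → 0 − 2 = -2
C3: 2C, 1H, 1F → 0 − 1 + 1 = 0
C4: 2C, 2O → 0 + 2 = +2
C5: 1C, 2H, 1N → 0 − 2 + 1 = -1
The most reduced carbon is C2 at -2.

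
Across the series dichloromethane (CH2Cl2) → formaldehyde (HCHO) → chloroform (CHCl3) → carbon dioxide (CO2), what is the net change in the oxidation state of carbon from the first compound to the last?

Carbon oxidation states along the series — dichloromethane: 0, formaldehyde: 0, chloroform: +2, carbon dioxide: +4.
Net change = +4 − (0) = +4.

+4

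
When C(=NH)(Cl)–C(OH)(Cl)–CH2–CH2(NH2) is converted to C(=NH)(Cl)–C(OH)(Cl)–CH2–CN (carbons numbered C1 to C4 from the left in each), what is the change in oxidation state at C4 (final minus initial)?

+4

Before: C4 has 1 bond to C, 2 bonds to H, 1 bond to N → oxidation state -1.
After: C4 has 1 bond to C, 3 bonds to N → oxidation state +3.
Δ = +3 − (-1) = +4, so this is an oxidation at C4.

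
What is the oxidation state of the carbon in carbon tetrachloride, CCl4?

+4

Bonds to more-electronegative neighbours contribute +1 each, bonds to H or metals contribute −1 each, and C–C bonds contribute 0.
The carbon has one bond to Cl (+1), one bond to Cl (+1), one bond to Cl (+1), one bond to Cl (+1).
Oxidation state = +1 + 1 + 1 + 1 = +4.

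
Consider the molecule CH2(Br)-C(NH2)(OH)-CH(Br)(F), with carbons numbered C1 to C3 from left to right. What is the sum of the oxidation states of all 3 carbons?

+2

Tallying each carbon's bonds:
C1: 1C, 2H, 1Br → 0 − 2 + 1 = -1
C2: 2C, 1O, 1N → 0 + 1 + 1 = +2
C3: 1C, 1H, 1F, 1Br → 0 − 1 + 1 + 1 = +1
Sum = -1 + 2 + 1 = +2.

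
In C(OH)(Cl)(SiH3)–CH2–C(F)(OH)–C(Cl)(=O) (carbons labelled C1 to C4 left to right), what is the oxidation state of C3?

+2

C3 has one bond to C (0), one bond to C (0), one bond to F (+1), one bond to O (+1).
Oxidation state = 0 + 0 + 1 + 1 = +2.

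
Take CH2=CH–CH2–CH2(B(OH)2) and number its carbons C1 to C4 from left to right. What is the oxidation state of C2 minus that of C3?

C2: 3C, 1H → 0 − 1 = -1
C3: 2C, 2H → 0 − 2 = -2
Difference: -1 − (-2) = +1.

+1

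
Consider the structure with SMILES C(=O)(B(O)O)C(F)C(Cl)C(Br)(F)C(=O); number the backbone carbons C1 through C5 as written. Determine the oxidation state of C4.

+2

Bonds to more-electronegative neighbours contribute +1 each, bonds to H or metals contribute −1 each, and C–C bonds contribute 0.
C4 has one bond to C (0), one bond to C (0), one bond to Br (+1), one bond to F (+1).
Oxidation state = 0 + 0 + 1 + 1 = +2.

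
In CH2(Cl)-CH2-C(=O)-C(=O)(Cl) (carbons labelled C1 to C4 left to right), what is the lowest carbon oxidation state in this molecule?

-2

Count +1 for every bond to an atom more electronegative than carbon and −1 for every bond to one less electronegative; C–C bonds are 0. Tallying each carbon:
C1: 1C, 2H, 1Cl → 0 − 2 + 1 = -1
C2: 2C, 2H → 0 − 2 = -2
C3: 2C, 2O → 0 + 2 = +2
C4: 1C, 2O, 1Cl → 0 + 2 + 1 = +3
The lowest value is -2.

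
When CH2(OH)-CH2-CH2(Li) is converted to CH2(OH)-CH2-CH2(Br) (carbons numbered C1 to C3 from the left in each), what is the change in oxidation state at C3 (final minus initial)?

Before: C3 has 1 bond to C, 2 bonds to H, 1 bond to Li → oxidation state -3.
After: C3 has 1 bond to C, 2 bonds to H, 1 bond to Br → oxidation state -1.
Δ = -1 − (-3) = +2, so this is an oxidation at C3.

+2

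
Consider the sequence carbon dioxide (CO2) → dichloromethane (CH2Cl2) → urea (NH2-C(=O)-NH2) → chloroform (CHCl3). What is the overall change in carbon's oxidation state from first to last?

Carbon oxidation states along the series — carbon dioxide: +4, dichloromethane: 0, urea: +4, chloroform: +2.
Net change = +2 − (+4) = -2.

-2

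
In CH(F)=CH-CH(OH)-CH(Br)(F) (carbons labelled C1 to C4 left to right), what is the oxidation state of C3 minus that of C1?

0

C3: 2C, 1H, 1O → 0 − 1 + 1 = 0
C1: 2C, 1H, 1F → 0 − 1 + 1 = 0
Difference: 0 − (0) = 0.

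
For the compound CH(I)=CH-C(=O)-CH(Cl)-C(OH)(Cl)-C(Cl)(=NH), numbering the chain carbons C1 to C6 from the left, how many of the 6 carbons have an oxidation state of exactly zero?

Tallying each carbon's bonds:
C1: 2C, 1H, 1I → 0 − 1 + 1 = 0
C2: 3C, 1H → 0 − 1 = -1
C3: 2C, 2O → 0 + 2 = +2
C4: 2C, 1H, 1Cl → 0 − 1 + 1 = 0
C5: 2C, 1O, 1Cl → 0 + 1 + 1 = +2
C6: 1C, 2N, 1Cl → 0 + 2 + 1 = +3
2 carbons (C1, C4) meet the condition.

2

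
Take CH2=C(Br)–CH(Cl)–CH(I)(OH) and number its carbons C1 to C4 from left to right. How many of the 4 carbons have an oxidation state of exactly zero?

Tallying each carbon's bonds:
C1: 2C, 2H → 0 − 2 = -2
C2: 3C, 1Br → 0 + 1 = +1
C3: 2C, 1H, 1Cl → 0 − 1 + 1 = 0
C4: 1C, 1H, 1O, 1I → 0 − 1 + 1 + 1 = +1
1 carbon (C3) meets the condition.

1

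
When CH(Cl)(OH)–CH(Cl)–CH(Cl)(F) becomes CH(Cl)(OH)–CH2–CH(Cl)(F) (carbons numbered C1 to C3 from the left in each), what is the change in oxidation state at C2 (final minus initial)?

Before: C2 has 2 bonds to C, 1 bond to H, 1 bond to Cl → oxidation state 0.
After: C2 has 2 bonds to C, 2 bonds to H → oxidation state -2.
Δ = -2 − (0) = -2, so this is a reduction at C2.

-2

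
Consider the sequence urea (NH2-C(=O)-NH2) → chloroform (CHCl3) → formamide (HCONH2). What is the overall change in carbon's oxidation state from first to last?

Carbon oxidation states along the series — urea: +4, chloroform: +2, formamide: +2.
Net change = +2 − (+4) = -2.

-2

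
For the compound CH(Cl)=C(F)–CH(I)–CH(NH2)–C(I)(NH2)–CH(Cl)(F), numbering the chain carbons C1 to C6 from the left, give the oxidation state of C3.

C3 has one bond to C (0), one bond to C (0), one bond to I (+1), one bond to H (-1).
Oxidation state = 0 + 0 + 1 − 1 = 0.

0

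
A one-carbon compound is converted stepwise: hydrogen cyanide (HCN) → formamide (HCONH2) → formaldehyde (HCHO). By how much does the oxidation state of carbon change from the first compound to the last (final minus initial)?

Carbon oxidation states along the series — hydrogen cyanide: +2, formamide: +2, formaldehyde: 0.
Net change = 0 − (+2) = -2.

-2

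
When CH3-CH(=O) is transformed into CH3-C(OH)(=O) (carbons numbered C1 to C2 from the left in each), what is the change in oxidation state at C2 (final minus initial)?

+2

Before: C2 has 1 bond to C, 1 bond to H, 2 bonds to O → oxidation state +1.
After: C2 has 1 bond to C, 3 bonds to O → oxidation state +3.
Δ = +3 − (+1) = +2, so this is an oxidation at C2.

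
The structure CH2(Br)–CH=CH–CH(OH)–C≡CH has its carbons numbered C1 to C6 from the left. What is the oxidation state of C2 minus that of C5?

-1

C2: 3C, 1H → 0 − 1 = -1
C5: 4C → 0 = 0
Difference: -1 − (0) = -1.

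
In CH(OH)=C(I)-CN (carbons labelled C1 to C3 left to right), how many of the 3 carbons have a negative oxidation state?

Tallying each carbon's bonds:
C1: 2C, 1H, 1O → 0 − 1 + 1 = 0
C2: 3C, 1I → 0 + 1 = +1
C3: 1C, 3N → 0 + 3 = +3
0 carbons meet the condition.

0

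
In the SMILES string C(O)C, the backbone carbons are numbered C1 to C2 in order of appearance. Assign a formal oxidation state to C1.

-1

C1 has one bond to C (0), one bond to H (-1), one bond to O (+1), one bond to H (-1).
Oxidation state = 0 − 1 + 1 − 1 = -1.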